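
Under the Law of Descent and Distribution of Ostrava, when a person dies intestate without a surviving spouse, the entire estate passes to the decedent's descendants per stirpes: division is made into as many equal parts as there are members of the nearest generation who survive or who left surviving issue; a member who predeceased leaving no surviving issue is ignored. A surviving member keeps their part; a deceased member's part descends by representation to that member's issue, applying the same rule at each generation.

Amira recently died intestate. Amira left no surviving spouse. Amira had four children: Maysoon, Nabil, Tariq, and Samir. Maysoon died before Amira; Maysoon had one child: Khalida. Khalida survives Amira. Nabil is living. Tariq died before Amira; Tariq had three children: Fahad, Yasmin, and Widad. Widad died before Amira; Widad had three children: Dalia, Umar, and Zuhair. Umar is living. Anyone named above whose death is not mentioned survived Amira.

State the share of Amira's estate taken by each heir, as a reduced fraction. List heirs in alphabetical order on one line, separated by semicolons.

There is no surviving spouse, so the entire estate passes to Amira's descendants per stirpes.
The estate is divided into 4 equal shares of 1/4 among Maysoon, Nabil, Tariq, Samir.
Maysoon predeceased; the 1/4 allotted to Maysoon's branch passes to Maysoon's issue by representation.
Khalida is the sole taker at this level and receives the full 1/4.
Nabil is living and takes 1/4.
Tariq predeceased; the 1/4 allotted to Tariq's branch passes to Tariq's issue by representation.
The 1/4 is divided into 3 equal shares of 1/12 among Fahad, Yasmin, Widad.
Fahad is living and takes 1/12.
Yasmin is living and takes 1/12.
Widad predeceased; the 1/12 allotted to Widad's branch passes to Widad's issue by representation.
The 1/12 is divided into 3 equal shares of 1/36 among Dalia, Umar, Zuhair.
Dalia is living and takes 1/36.
Umar is living and takes 1/36.
Zuhair is living and takes 1/36.
Samir is living and takes 1/4.

Dalia 1/36; Fahad 1/12; Khalida 1/4; Nabil 1/4; Samir 1/4; Umar 1/36; Yasmin 1/12; Zuhair 1/36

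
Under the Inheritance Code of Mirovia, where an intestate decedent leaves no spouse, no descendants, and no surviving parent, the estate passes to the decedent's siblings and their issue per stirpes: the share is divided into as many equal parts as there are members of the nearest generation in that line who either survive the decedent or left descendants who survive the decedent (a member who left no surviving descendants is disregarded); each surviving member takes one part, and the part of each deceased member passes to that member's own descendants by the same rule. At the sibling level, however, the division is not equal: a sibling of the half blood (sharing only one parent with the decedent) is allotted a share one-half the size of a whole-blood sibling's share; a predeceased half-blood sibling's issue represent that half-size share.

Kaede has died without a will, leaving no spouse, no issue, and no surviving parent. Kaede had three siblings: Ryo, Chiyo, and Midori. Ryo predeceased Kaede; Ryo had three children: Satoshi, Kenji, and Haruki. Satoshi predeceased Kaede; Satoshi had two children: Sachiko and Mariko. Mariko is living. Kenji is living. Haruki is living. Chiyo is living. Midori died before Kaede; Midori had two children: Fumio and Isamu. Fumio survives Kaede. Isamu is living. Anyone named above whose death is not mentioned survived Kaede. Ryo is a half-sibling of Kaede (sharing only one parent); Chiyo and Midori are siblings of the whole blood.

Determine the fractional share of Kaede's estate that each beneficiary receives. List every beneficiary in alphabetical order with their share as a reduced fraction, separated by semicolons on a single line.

Chiyo 2/5; Fumio 1/5; Haruki 1/15; Isamu 1/5; Kenji 1/15; Mariko 1/30; Sachiko 1/30

No spouse, descendants, or parent survives, so the estate passes to Kaede's siblings per stirpes.
Half-blood siblings count for one-half the weight of whole-blood siblings at the initial division.
Dividing 1 in proportion to weights (total weight 5/2): Ryo (weight 1/2) → 1/5; Chiyo (weight 1) → 2/5; Midori (weight 1) → 2/5.
Ryo predeceased; the 1/5 allotted to Ryo's branch passes to Ryo's issue by representation.
The 1/5 is divided into 3 equal shares of 1/15 among Satoshi, Kenji, Haruki.
Satoshi predeceased; the 1/15 allotted to Satoshi's branch passes to Satoshi's issue by representation.
The 1/15 is divided into 2 equal shares of 1/30 among Sachiko, Mariko.
Sachiko is living and takes 1/30.
Mariko is living and takes 1/30.
Kenji is living and takes 1/15.
Haruki is living and takes 1/15.
Chiyo is living and takes 2/5.
Midori predeceased; the 2/5 allotted to Midori's branch passes to Midori's issue by representation.
The 2/5 is divided into 2 equal shares of 1/5 among Fumio, Isamu.
Fumio is living and takes 1/5.
Isamu is living and takes 1/5.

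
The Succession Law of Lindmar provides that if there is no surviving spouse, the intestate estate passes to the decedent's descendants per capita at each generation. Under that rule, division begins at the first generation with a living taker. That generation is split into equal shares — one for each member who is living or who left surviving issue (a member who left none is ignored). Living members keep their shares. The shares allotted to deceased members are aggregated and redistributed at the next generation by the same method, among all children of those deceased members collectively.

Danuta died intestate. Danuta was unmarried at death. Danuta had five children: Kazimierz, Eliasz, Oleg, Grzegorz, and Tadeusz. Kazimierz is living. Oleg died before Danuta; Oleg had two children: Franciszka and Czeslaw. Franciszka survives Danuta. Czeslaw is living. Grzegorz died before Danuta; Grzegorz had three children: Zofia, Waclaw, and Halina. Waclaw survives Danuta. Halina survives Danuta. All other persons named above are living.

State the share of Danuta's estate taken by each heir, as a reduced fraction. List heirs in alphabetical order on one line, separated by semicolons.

Czeslaw 2/25; Eliasz 1/5; Franciszka 2/25; Halina 2/25; Kazimierz 1/5; Tadeusz 1/5; Waclaw 2/25; Zofia 2/25

There is no surviving spouse, so the entire estate passes to Danuta's descendants per capita at each generation.
At generation 1 (Kazimierz, Eliasz, Oleg, Grzegorz, Tadeusz) there are 5 shares of (1)/5 = 1/5 each.
Living: Kazimierz, Eliasz, and Tadeusz — each takes 1/5.
Deceased: Oleg and Grzegorz. Their combined 2/5 is pooled and carried to generation 2.
At generation 2 (Franciszka, Czeslaw, Zofia, Waclaw, Halina) there are 5 shares of (2/5)/5 = 2/25 each.
Living: Franciszka, Czeslaw, Zofia, Waclaw, and Halina — each takes 2/25.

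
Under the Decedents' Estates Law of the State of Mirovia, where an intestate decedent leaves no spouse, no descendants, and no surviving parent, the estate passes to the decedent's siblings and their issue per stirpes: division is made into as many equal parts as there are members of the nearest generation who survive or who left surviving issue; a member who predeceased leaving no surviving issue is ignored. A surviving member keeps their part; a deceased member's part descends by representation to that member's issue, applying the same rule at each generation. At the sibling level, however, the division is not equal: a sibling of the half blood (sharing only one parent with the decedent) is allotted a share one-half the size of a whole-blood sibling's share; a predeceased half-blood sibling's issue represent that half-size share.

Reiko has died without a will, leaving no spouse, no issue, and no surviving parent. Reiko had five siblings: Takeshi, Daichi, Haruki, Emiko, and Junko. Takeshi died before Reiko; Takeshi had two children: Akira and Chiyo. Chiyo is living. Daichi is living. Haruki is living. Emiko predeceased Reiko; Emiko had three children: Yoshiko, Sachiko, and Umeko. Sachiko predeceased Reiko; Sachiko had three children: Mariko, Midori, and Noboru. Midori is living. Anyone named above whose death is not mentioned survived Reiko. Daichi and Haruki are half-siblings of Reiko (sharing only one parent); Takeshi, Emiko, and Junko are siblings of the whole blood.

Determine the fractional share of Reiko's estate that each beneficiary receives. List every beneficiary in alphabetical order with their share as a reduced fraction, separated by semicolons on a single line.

Akira 1/8; Chiyo 1/8; Daichi 1/8; Haruki 1/8; Junko 1/4; Mariko 1/36; Midori 1/36; Noboru 1/36; Umeko 1/12; Yoshiko 1/12

No spouse, descendants, or parent survives, so the estate passes to Reiko's siblings per stirpes.
Half-blood siblings count for one-half the weight of whole-blood siblings at the initial division.
Dividing 1 in proportion to weights (total weight 4): Takeshi (weight 1) → 1/4; Daichi (weight 1/2) → 1/8; Haruki (weight 1/2) → 1/8; Emiko (weight 1) → 1/4; Junko (weight 1) → 1/4.
Takeshi predeceased; the 1/4 allotted to Takeshi's branch passes to Takeshi's issue by representation.
The 1/4 is divided into 2 equal shares of 1/8 among Akira, Chiyo.
Akira is living and takes 1/8.
Chiyo is living and takes 1/8.
Daichi is living and takes 1/8.
Haruki is living and takes 1/8.
Emiko predeceased; the 1/4 allotted to Emiko's branch passes to Emiko's issue by representation.
The 1/4 is divided into 3 equal shares of 1/12 among Yoshiko, Sachiko, Umeko.
Yoshiko is living and takes 1/12.
Sachiko predeceased; the 1/12 allotted to Sachiko's branch passes to Sachiko's issue by representation.
The 1/12 is divided into 3 equal shares of 1/36 among Mariko, Midori, Noboru.
Mariko is living and takes 1/36.
Midori is living and takes 1/36.
Noboru is living and takes 1/36.
Umeko is living and takes 1/12.
Junko is living and takes 1/4.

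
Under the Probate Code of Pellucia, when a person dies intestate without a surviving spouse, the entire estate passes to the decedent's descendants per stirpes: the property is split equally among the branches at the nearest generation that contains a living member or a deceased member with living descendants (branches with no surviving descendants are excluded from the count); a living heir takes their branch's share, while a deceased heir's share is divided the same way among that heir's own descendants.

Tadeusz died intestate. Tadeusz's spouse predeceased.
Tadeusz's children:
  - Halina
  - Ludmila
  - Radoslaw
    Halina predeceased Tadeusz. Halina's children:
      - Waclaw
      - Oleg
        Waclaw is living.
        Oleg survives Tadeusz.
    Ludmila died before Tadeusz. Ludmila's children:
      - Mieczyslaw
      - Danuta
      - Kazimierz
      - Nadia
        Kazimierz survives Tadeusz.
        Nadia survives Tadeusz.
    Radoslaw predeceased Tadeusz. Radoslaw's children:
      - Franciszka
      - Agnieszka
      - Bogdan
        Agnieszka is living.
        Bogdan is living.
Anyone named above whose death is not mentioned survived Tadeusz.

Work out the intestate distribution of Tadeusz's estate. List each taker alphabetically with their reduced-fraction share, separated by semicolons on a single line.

There is no surviving spouse, so the entire estate passes to Tadeusz's descendants per stirpes.
The estate is divided into 3 equal shares of 1/3 among Halina, Ludmila, Radoslaw.
Halina predeceased; the 1/3 allotted to Halina's branch passes to Halina's issue by representation.
The 1/3 is divided into 2 equal shares of 1/6 among Waclaw, Oleg.
Waclaw is living and takes 1/6.
Oleg is living and takes 1/6.
Ludmila predeceased; the 1/3 allotted to Ludmila's branch passes to Ludmila's issue by representation.
The 1/3 is divided into 4 equal shares of 1/12 among Mieczyslaw, Danuta, Kazimierz, Nadia.
Mieczyslaw is living and takes 1/12.
Danuta is living and takes 1/12.
Kazimierz is living and takes 1/12.
Nadia is living and takes 1/12.
Radoslaw predeceased; the 1/3 allotted to Radoslaw's branch passes to Radoslaw's issue by representation.
The 1/3 is divided into 3 equal shares of 1/9 among Franciszka, Agnieszka, Bogdan.
Franciszka is living and takes 1/9.
Agnieszka is living and takes 1/9.
Bogdan is living and takes 1/9.

Agnieszka 1/9; Bogdan 1/9; Danuta 1/12; Franciszka 1/9; Kazimierz 1/12; Mieczyslaw 1/12; Nadia 1/12; Oleg 1/6; Waclaw 1/6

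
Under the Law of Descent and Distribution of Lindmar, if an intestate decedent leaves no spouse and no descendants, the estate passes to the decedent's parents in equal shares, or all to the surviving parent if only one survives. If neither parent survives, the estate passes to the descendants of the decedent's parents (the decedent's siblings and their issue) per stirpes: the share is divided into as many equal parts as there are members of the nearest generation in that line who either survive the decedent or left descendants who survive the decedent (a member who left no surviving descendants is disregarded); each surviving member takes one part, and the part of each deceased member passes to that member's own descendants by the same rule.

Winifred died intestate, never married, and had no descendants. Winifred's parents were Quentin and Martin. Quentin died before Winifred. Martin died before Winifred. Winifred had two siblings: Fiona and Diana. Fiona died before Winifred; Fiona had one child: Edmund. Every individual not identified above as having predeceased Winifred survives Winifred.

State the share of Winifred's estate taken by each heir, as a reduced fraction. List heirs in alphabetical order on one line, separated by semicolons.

Neither parent survives and there are no descendants, so the estate passes to Winifred's siblings and their issue per stirpes.
The estate is divided into 2 equal shares of 1/2 among Fiona, Diana.
Fiona predeceased; the 1/2 allotted to Fiona's branch passes to Fiona's issue by representation.
Edmund is the sole taker at this level and receives the full 1/2.
Diana is living and takes 1/2.

Diana 1/2; Edmund 1/2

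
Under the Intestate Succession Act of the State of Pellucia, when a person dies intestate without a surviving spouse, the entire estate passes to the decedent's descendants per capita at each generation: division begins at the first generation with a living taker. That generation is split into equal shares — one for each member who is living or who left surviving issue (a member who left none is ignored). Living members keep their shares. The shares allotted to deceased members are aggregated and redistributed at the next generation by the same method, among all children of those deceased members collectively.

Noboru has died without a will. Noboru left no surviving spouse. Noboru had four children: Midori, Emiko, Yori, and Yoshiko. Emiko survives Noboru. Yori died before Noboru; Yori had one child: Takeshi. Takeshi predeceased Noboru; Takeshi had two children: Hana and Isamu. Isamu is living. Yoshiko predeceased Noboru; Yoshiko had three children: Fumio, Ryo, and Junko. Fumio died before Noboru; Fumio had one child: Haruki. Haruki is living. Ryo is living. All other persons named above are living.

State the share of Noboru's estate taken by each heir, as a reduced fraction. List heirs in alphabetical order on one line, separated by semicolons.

There is no surviving spouse, so the entire estate passes to Noboru's descendants per capita at each generation.
At generation 1 (Midori, Emiko, Yori, Yoshiko) there are 4 shares of (1)/4 = 1/4 each.
Living: Midori and Emiko — each takes 1/4.
Deceased: Yori and Yoshiko. Their combined 1/2 is pooled and carried to generation 2.
At generation 2 (Takeshi, Fumio, Ryo, Junko) there are 4 shares of (1/2)/4 = 1/8 each.
Living: Ryo and Junko — each takes 1/8.
Deceased: Takeshi and Fumio. Their combined 1/4 is pooled and carried to generation 3.
At generation 3 (Hana, Isamu, Haruki) there are 3 shares of (1/4)/3 = 1/12 each.
Living: Hana, Isamu, and Haruki — each takes 1/12.

Emiko 1/4; Hana 1/12; Haruki 1/12; Isamu 1/12; Junko 1/8; Midori 1/4; Ryo 1/8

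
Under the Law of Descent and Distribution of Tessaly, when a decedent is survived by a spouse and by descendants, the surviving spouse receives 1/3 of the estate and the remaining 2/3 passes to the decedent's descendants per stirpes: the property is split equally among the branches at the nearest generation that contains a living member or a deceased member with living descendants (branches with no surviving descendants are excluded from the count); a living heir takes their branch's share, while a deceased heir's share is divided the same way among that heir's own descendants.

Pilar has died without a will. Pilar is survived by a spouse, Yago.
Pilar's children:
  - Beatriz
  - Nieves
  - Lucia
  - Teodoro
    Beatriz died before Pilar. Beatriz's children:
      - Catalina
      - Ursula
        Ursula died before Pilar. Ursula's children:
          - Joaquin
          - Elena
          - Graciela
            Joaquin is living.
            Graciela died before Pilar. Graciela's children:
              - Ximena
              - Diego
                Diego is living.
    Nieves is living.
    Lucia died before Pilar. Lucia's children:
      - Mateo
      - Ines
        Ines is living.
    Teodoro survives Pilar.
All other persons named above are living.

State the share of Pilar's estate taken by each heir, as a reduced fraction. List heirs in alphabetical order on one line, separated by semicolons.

Yago, as surviving spouse, takes 1/3.
The remaining 2/3 passes to Pilar's descendants per stirpes.
The 2/3 is divided into 4 equal shares of 1/6 among Beatriz, Nieves, Lucia, Teodoro.
Beatriz predeceased; the 1/6 allotted to Beatriz's branch passes to Beatriz's issue by representation.
The 1/6 is divided into 2 equal shares of 1/12 among Catalina, Ursula.
Catalina is living and takes 1/12.
Ursula predeceased; the 1/12 allotted to Ursula's branch passes to Ursula's issue by representation.
The 1/12 is divided into 3 equal shares of 1/36 among Joaquin, Elena, Graciela.
Joaquin is living and takes 1/36.
Elena is living and takes 1/36.
Graciela predeceased; the 1/36 allotted to Graciela's branch passes to Graciela's issue by representation.
The 1/36 is divided into 2 equal shares of 1/72 among Ximena, Diego.
Ximena is living and takes 1/72.
Diego is living and takes 1/72.
Nieves is living and takes 1/6.
Lucia predeceased; the 1/6 allotted to Lucia's branch passes to Lucia's issue by representation.
The 1/6 is divided into 2 equal shares of 1/12 among Mateo, Ines.
Mateo is living and takes 1/12.
Ines is living and takes 1/12.
Teodoro is living and takes 1/6.

Catalina 1/12; Diego 1/72; Elena 1/36; Ines 1/12; Joaquin 1/36; Mateo 1/12; Nieves 1/6; Teodoro 1/6; Ximena 1/72; Yago 1/3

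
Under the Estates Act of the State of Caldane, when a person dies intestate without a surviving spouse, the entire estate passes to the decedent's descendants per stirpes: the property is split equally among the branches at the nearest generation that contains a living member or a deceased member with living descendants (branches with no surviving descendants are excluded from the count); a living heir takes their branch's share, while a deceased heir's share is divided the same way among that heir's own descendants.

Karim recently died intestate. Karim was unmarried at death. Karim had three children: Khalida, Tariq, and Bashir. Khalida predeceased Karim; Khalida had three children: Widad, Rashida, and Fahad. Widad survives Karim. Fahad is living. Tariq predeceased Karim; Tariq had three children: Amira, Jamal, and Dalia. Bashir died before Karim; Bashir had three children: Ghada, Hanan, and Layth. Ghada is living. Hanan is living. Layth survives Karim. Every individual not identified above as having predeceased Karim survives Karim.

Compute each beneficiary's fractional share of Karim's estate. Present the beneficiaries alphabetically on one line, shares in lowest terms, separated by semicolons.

Amira 1/9; Dalia 1/9; Fahad 1/9; Ghada 1/9; Hanan 1/9; Jamal 1/9; Layth 1/9; Rashida 1/9; Widad 1/9

There is no surviving spouse, so the entire estate passes to Karim's descendants per stirpes.
The estate is divided into 3 equal shares of 1/3 among Khalida, Tariq, Bashir.
Khalida predeceased; the 1/3 allotted to Khalida's branch passes to Khalida's issue by representation.
The 1/3 is divided into 3 equal shares of 1/9 among Widad, Rashida, Fahad.
Widad is living and takes 1/9.
Rashida is living and takes 1/9.
Fahad is living and takes 1/9.
Tariq predeceased; the 1/3 allotted to Tariq's branch passes to Tariq's issue by representation.
The 1/3 is divided into 3 equal shares of 1/9 among Amira, Jamal, Dalia.
Amira is living and takes 1/9.
Jamal is living and takes 1/9.
Dalia is living and takes 1/9.
Bashir predeceased; the 1/3 allotted to Bashir's branch passes to Bashir's issue by representation.
The 1/3 is divided into 3 equal shares of 1/9 among Ghada, Hanan, Layth.
Ghada is living and takes 1/9.
Hanan is living and takes 1/9.
Layth is living and takes 1/9.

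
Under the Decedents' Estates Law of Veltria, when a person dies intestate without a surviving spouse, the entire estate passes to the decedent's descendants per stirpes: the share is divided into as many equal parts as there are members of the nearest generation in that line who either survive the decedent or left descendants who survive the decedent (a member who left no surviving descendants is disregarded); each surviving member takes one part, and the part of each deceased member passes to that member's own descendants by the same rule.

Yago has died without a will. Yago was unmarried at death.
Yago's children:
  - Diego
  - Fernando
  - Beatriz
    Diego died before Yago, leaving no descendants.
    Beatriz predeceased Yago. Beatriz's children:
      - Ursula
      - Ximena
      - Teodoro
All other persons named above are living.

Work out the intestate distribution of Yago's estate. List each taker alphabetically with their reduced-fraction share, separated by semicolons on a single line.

Fernando 1/2; Teodoro 1/6; Ursula 1/6; Ximena 1/6

There is no surviving spouse, so the entire estate passes to Yago's descendants per stirpes.
Diego left no surviving issue, so that branch lapses and is disregarded.
The estate is divided into 2 equal shares of 1/2 among Fernando, Beatriz.
Fernando is living and takes 1/2.
Beatriz predeceased; the 1/2 allotted to Beatriz's branch passes to Beatriz's issue by representation.
The 1/2 is divided into 3 equal shares of 1/6 among Ursula, Ximena, Teodoro.
Ursula is living and takes 1/6.
Ximena is living and takes 1/6.
Teodoro is living and takes 1/6.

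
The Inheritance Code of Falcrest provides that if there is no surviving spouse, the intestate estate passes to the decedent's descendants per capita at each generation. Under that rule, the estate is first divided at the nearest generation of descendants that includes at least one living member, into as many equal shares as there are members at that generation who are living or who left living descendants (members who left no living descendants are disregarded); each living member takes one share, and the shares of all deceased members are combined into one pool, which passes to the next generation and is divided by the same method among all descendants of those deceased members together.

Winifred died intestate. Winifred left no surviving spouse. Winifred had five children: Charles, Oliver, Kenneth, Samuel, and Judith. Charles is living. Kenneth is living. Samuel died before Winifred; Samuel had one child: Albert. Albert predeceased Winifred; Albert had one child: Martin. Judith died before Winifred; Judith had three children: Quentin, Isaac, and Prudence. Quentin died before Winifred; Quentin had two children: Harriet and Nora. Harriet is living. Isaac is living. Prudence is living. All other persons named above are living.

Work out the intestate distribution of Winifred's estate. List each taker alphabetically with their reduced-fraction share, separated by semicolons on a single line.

There is no surviving spouse, so the entire estate passes to Winifred's descendants per capita at each generation.
At generation 1 (Charles, Oliver, Kenneth, Samuel, Judith) there are 5 shares of (1)/5 = 1/5 each.
Living: Charles, Oliver, and Kenneth — each takes 1/5.
Deceased: Samuel and Judith. Their combined 2/5 is pooled and carried to generation 2.
At generation 2 (Albert, Quentin, Isaac, Prudence) there are 4 shares of (2/5)/4 = 1/10 each.
Living: Isaac and Prudence — each takes 1/10.
Deceased: Albert and Quentin. Their combined 1/5 is pooled and carried to generation 3.
At generation 3 (Martin, Harriet, Nora) there are 3 shares of (1/5)/3 = 1/15 each.
Living: Martin, Harriet, and Nora — each takes 1/15.

Charles 1/5; Harriet 1/15; Isaac 1/10; Kenneth 1/5; Martin 1/15; Nora 1/15; Oliver 1/5; Prudence 1/10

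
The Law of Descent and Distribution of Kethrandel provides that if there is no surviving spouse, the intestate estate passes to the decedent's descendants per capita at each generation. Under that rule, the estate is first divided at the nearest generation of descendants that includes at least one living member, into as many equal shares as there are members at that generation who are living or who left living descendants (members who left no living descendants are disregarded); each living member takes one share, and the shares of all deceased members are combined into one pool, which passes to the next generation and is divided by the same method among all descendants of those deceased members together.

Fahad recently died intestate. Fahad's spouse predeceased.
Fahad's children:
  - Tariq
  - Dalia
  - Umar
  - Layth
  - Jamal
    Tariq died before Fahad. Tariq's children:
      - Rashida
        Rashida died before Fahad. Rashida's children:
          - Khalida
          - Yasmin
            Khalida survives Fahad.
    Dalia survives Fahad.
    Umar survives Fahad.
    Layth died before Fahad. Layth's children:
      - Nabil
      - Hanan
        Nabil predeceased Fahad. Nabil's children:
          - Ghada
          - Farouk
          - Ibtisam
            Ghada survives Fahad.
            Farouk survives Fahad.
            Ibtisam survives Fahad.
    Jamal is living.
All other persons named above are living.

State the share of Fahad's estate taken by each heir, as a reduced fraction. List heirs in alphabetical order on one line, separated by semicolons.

Dalia 1/5; Farouk 4/75; Ghada 4/75; Hanan 2/15; Ibtisam 4/75; Jamal 1/5; Khalida 4/75; Umar 1/5; Yasmin 4/75

There is no surviving spouse, so the entire estate passes to Fahad's descendants per capita at each generation.
At generation 1 (Tariq, Dalia, Umar, Layth, Jamal) there are 5 shares of (1)/5 = 1/5 each.
Living: Dalia, Umar, and Jamal — each takes 1/5.
Deceased: Tariq and Layth. Their combined 2/5 is pooled and carried to generation 2.
At generation 2 (Rashida, Nabil, Hanan) there are 3 shares of (2/5)/3 = 2/15 each.
Living: Hanan — each takes 2/15.
Deceased: Rashida and Nabil. Their combined 4/15 is pooled and carried to generation 3.
At generation 3 (Khalida, Yasmin, Ghada, Farouk, Ibtisam) there are 5 shares of (4/15)/5 = 4/75 each.
Living: Khalida, Yasmin, Ghada, Farouk, and Ibtisam — each takes 4/75.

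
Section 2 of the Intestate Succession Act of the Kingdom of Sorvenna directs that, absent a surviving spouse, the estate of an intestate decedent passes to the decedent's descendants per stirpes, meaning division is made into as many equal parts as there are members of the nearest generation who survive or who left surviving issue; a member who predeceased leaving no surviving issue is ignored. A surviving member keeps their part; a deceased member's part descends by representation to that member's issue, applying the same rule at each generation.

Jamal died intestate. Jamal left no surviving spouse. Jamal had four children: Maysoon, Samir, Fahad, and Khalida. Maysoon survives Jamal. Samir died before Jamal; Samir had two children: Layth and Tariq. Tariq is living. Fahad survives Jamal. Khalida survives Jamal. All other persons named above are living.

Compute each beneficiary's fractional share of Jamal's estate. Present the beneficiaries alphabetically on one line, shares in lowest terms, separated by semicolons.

Fahad 1/4; Khalida 1/4; Layth 1/8; Maysoon 1/4; Tariq 1/8

There is no surviving spouse, so the entire estate passes to Jamal's descendants per stirpes.
The estate is divided into 4 equal shares of 1/4 among Maysoon, Samir, Fahad, Khalida.
Maysoon is living and takes 1/4.
Samir predeceased; the 1/4 allotted to Samir's branch passes to Samir's issue by representation.
The 1/4 is divided into 2 equal shares of 1/8 among Layth, Tariq.
Layth is living and takes 1/8.
Tariq is living and takes 1/8.
Fahad is living and takes 1/4.
Khalida is living and takes 1/4.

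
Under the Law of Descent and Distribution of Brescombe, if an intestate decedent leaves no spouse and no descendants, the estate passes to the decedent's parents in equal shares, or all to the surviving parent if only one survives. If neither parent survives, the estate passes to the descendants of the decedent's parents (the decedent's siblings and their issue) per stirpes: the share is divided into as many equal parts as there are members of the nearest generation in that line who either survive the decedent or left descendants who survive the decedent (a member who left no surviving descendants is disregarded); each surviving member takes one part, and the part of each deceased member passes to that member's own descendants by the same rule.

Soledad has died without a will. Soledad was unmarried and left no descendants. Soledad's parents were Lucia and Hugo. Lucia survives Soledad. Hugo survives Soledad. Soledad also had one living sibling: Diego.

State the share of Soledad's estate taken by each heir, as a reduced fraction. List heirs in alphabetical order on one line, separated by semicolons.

Hugo 1/2; Lucia 1/2

Both parents survive, so Lucia and Hugo each take 1/2. The siblings take nothing because a surviving parent has priority.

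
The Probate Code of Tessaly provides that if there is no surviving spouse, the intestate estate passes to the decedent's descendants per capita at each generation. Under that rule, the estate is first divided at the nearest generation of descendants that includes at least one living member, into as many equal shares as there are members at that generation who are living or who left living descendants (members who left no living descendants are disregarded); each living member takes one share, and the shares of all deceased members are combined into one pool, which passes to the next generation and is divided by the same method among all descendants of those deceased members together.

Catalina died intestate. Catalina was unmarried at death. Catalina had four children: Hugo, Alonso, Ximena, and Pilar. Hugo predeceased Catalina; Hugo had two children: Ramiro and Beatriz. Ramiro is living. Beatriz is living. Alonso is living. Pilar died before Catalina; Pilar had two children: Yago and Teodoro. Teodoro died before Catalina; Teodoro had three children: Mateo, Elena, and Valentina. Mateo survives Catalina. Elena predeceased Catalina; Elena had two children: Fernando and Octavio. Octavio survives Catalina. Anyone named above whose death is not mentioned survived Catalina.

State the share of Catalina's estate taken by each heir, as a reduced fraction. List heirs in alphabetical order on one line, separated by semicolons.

There is no surviving spouse, so the entire estate passes to Catalina's descendants per capita at each generation.
At generation 1 (Hugo, Alonso, Ximena, Pilar) there are 4 shares of (1)/4 = 1/4 each.
Living: Alonso and Ximena — each takes 1/4.
Deceased: Hugo and Pilar. Their combined 1/2 is pooled and carried to generation 2.
At generation 2 (Ramiro, Beatriz, Yago, Teodoro) there are 4 shares of (1/2)/4 = 1/8 each.
Living: Ramiro, Beatriz, and Yago — each takes 1/8.
Deceased: Teodoro. That 1/8 share is carried to generation 3.
At generation 3 (Mateo, Elena, Valentina) there are 3 shares of (1/8)/3 = 1/24 each.
Living: Mateo and Valentina — each takes 1/24.
Deceased: Elena. That 1/24 share is carried to generation 4.
At generation 4 (Fernando, Octavio) there are 2 shares of (1/24)/2 = 1/48 each.
Living: Fernando and Octavio — each takes 1/48.

Alonso 1/4; Beatriz 1/8; Fernando 1/48; Mateo 1/24; Octavio 1/48; Ramiro 1/8; Valentina 1/24; Ximena 1/4; Yago 1/8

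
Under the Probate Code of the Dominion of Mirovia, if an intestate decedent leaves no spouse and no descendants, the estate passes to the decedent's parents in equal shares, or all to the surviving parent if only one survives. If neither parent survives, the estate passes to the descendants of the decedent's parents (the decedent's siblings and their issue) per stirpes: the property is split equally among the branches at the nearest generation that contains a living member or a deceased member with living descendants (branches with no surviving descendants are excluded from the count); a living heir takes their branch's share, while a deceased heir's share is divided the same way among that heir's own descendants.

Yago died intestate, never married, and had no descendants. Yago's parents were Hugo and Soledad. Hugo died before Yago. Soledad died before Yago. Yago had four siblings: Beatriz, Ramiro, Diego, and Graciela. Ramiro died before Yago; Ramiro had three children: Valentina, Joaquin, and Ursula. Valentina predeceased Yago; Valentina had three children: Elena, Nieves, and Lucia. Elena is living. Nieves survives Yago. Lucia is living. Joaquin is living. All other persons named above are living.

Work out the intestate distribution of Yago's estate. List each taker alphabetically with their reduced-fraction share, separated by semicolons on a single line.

Beatriz 1/4; Diego 1/4; Elena 1/36; Graciela 1/4; Joaquin 1/12; Lucia 1/36; Nieves 1/36; Ursula 1/12

Neither parent survives and there are no descendants, so the estate passes to Yago's siblings and their issue per stirpes.
The estate is divided into 4 equal shares of 1/4 among Beatriz, Ramiro, Diego, Graciela.
Beatriz is living and takes 1/4.
Ramiro predeceased; the 1/4 allotted to Ramiro's branch passes to Ramiro's issue by representation.
The 1/4 is divided into 3 equal shares of 1/12 among Valentina, Joaquin, Ursula.
Valentina predeceased; the 1/12 allotted to Valentina's branch passes to Valentina's issue by representation.
The 1/12 is divided into 3 equal shares of 1/36 among Elena, Nieves, Lucia.
Elena is living and takes 1/36.
Nieves is living and takes 1/36.
Lucia is living and takes 1/36.
Joaquin is living and takes 1/12.
Ursula is living and takes 1/12.
Diego is living and takes 1/4.
Graciela is living and takes 1/4.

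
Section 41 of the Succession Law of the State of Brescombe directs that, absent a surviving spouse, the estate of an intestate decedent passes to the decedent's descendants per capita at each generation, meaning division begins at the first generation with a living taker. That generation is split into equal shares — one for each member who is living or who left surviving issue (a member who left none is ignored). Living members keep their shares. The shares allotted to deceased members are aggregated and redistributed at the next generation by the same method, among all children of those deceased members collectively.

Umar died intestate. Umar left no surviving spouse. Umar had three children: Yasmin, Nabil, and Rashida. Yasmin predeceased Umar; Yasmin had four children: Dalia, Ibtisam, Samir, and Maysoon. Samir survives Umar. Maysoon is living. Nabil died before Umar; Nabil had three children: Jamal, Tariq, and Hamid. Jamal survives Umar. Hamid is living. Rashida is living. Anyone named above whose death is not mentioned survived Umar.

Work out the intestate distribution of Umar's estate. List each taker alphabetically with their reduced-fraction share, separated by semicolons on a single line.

Dalia 2/21; Hamid 2/21; Ibtisam 2/21; Jamal 2/21; Maysoon 2/21; Rashida 1/3; Samir 2/21; Tariq 2/21

There is no surviving spouse, so the entire estate passes to Umar's descendants per capita at each generation.
At generation 1 (Yasmin, Nabil, Rashida) there are 3 shares of (1)/3 = 1/3 each.
Living: Rashida — each takes 1/3.
Deceased: Yasmin and Nabil. Their combined 2/3 is pooled and carried to generation 2.
At generation 2 (Dalia, Ibtisam, Samir, Maysoon, Jamal, Tariq, Hamid) there are 7 shares of (2/3)/7 = 2/21 each.
Living: Dalia, Ibtisam, Samir, Maysoon, Jamal, Tariq, and Hamid — each takes 2/21.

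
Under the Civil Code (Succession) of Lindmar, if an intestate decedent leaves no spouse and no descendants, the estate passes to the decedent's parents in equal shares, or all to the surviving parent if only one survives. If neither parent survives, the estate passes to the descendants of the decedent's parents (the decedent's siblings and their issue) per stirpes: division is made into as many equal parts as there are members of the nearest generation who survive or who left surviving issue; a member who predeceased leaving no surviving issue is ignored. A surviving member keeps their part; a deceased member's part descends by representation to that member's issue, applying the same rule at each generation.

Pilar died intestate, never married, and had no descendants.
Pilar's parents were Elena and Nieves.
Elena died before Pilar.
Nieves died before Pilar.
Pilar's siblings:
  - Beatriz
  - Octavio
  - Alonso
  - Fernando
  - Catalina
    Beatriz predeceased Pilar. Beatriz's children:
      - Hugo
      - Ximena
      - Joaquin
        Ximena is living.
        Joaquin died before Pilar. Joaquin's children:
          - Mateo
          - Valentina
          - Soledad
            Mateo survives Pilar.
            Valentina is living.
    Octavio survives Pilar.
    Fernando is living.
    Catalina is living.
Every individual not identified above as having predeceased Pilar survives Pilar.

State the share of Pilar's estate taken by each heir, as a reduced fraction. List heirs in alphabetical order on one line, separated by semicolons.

Alonso 1/5; Catalina 1/5; Fernando 1/5; Hugo 1/15; Mateo 1/45; Octavio 1/5; Soledad 1/45; Valentina 1/45; Ximena 1/15

Neither parent survives and there are no descendants, so the estate passes to Pilar's siblings and their issue per stirpes.
The estate is divided into 5 equal shares of 1/5 among Beatriz, Octavio, Alonso, Fernando, Catalina.
Beatriz predeceased; the 1/5 allotted to Beatriz's branch passes to Beatriz's issue by representation.
The 1/5 is divided into 3 equal shares of 1/15 among Hugo, Ximena, Joaquin.
Hugo is living and takes 1/15.
Ximena is living and takes 1/15.
Joaquin predeceased; the 1/15 allotted to Joaquin's branch passes to Joaquin's issue by representation.
The 1/15 is divided into 3 equal shares of 1/45 among Mateo, Valentina, Soledad.
Mateo is living and takes 1/45.
Valentina is living and takes 1/45.
Soledad is living and takes 1/45.
Octavio is living and takes 1/5.
Alonso is living and takes 1/5.
Fernando is living and takes 1/5.
Catalina is living and takes 1/5.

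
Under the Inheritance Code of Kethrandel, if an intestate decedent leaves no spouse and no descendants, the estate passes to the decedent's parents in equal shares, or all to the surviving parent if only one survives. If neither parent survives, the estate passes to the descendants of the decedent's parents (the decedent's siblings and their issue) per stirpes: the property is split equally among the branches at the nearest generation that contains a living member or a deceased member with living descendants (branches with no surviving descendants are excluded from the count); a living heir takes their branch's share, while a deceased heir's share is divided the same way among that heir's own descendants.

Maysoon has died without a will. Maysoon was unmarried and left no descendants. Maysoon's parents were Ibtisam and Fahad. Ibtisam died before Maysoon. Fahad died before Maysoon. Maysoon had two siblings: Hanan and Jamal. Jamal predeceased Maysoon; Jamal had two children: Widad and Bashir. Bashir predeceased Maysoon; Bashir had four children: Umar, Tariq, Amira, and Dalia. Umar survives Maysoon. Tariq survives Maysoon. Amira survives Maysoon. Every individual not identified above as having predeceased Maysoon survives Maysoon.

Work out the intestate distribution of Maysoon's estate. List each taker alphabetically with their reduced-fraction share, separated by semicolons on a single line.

Amira 1/16; Dalia 1/16; Hanan 1/2; Tariq 1/16; Umar 1/16; Widad 1/4

Neither parent survives and there are no descendants, so the estate passes to Maysoon's siblings and their issue per stirpes.
The estate is divided into 2 equal shares of 1/2 among Hanan, Jamal.
Hanan is living and takes 1/2.
Jamal predeceased; the 1/2 allotted to Jamal's branch passes to Jamal's issue by representation.
The 1/2 is divided into 2 equal shares of 1/4 among Widad, Bashir.
Widad is living and takes 1/4.
Bashir predeceased; the 1/4 allotted to Bashir's branch passes to Bashir's issue by representation.
The 1/4 is divided into 4 equal shares of 1/16 among Umar, Tariq, Amira, Dalia.
Umar is living and takes 1/16.
Tariq is living and takes 1/16.
Amira is living and takes 1/16.
Dalia is living and takes 1/16.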